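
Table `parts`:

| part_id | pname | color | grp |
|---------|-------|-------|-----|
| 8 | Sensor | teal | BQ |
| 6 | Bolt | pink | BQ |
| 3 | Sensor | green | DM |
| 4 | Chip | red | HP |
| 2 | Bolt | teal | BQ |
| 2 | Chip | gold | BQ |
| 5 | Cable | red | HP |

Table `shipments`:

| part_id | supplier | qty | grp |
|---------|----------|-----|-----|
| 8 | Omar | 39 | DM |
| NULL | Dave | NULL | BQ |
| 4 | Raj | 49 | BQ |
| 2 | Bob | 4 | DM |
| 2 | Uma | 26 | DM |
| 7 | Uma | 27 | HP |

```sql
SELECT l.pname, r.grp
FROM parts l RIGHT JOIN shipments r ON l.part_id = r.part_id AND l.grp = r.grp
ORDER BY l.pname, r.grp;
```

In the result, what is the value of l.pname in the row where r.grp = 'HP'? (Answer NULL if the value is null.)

RIGHT JOIN keeps every row from `shipments`; unmatched rows get NULL for `parts`'s columns.
Matching on l.part_id = r.part_id AND l.grp = r.grp. A NULL in a compared column never satisfies the condition.
- part_id=8, grp=BQ: no matching r row.
- part_id=6, grp=BQ: no matching r row.
- part_id=3, grp=DM: no matching r row.
- part_id=4, grp=HP: no matching r row.
- part_id=2, grp=BQ: no matching r row.
- part_id=2, grp=BQ: no matching r row.
- part_id=5, grp=HP: no matching r row.
- 6 r row(s) had no l match → kept, l columns NULL.

NULL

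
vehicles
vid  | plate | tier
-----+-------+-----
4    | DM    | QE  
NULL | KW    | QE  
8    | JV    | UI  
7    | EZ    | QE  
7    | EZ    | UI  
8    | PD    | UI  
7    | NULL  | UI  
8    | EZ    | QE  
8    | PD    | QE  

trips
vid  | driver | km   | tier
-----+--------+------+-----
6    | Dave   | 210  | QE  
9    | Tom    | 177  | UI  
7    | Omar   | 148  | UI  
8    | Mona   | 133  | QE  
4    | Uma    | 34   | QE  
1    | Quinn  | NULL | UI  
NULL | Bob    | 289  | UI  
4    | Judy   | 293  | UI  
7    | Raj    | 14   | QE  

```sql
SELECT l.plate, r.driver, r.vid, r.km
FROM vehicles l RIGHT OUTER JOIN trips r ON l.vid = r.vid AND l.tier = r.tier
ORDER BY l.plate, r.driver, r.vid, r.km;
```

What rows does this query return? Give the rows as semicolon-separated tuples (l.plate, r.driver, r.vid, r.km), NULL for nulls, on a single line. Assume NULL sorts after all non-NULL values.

RIGHT JOIN keeps every row from `trips`; unmatched rows get NULL for `vehicles`'s columns.
Matching on l.vid = r.vid AND l.tier = r.tier. A NULL in a compared column never satisfies the condition.
- l[0] vid=4, tier=QE → 1 match(es) in r → 1 row(s).
- l[1] vid=NULL, tier=QE → no match.
- l[2] vid=8, tier=UI → no match.
- l[3] vid=7, tier=QE → 1 match(es) in r → 1 row(s).
- l[4] vid=7, tier=UI → 1 match(es) in r → 1 row(s).
- l[5] vid=8, tier=UI → no match.
- l[6] vid=7, tier=UI → 1 match(es) in r → 1 row(s).
- l[7] vid=8, tier=QE → 1 match(es) in r → 1 row(s).
- l[8] vid=8, tier=QE → 1 match(es) in r → 1 row(s).
- 5 row(s) from r found no l partner → padded with NULL.

(DM, Uma, 4, 34); (EZ, Mona, 8, 133); (EZ, Omar, 7, 148); (EZ, Raj, 7, 14); (PD, Mona, 8, 133); (NULL, Bob, NULL, 289); (NULL, Dave, 6, 210); (NULL, Judy, 4, 293); (NULL, Omar, 7, 148); (NULL, Quinn, 1, NULL); (NULL, Tom, 9, 177)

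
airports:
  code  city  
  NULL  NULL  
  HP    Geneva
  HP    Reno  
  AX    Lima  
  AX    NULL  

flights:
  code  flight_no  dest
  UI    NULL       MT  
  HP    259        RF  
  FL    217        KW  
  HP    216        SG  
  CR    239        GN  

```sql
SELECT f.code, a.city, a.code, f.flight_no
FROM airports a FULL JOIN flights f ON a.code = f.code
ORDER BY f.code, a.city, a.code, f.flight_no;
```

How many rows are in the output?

FULL OUTER JOIN keeps every row from both sides; unmatched rows get NULL for the other side's columns.
Matching on a.code = f.code. A NULL in a compared column never satisfies the condition.
Matched pairs: 4; unmatched a rows kept: 3; unmatched f rows kept: 3.
Total: 4 matched + 6 padded = 10 rows.

10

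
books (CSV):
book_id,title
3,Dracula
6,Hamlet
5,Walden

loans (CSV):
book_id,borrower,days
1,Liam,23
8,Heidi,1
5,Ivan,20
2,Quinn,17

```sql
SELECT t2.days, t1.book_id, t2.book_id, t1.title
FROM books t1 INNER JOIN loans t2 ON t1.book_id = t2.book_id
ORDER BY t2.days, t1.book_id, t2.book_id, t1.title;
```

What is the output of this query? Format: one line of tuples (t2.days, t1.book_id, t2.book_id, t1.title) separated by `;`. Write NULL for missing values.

(20, 5, 5, Walden)

INNER JOIN keeps only pairs where the ON condition holds.
Matching on t1.book_id = t2.book_id.
Matched pairs: 1.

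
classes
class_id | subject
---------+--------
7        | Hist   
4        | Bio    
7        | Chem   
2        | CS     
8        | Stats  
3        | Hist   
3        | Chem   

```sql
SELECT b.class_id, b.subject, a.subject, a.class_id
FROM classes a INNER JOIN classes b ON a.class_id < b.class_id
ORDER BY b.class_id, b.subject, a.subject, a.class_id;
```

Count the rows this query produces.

INNER JOIN keeps only pairs where the ON condition holds.
Matching on a.class_id < b.class_id.
Matched pairs: 19.
Total: 19 rows.

19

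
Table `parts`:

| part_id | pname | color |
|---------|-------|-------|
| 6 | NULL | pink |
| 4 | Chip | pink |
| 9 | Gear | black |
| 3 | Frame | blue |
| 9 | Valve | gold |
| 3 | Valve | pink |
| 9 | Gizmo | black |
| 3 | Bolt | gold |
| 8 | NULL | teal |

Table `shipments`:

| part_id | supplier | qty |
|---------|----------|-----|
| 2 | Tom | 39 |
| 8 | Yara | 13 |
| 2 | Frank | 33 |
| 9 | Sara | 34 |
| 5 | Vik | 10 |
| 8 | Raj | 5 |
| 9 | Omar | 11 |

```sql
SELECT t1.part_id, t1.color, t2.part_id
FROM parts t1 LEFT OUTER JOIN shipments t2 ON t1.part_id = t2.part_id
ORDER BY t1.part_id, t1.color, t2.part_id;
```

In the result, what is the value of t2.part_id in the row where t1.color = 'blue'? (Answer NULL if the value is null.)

LEFT JOIN keeps every row from `parts`; unmatched rows get NULL for `shipments`'s columns.
Matching on t1.part_id = t2.part_id.
- t1 row (part_id=6): no match → kept, t2 columns NULL.
- t1 row (part_id=4): no match → kept, t2 columns NULL.
- t1 row (part_id=9): matches 2 t2 row(s) → 2 output row(s).
- t1 row (part_id=3): no match → kept, t2 columns NULL.
- t1 row (part_id=9): matches 2 t2 row(s) → 2 output row(s).
- t1 row (part_id=3): no match → kept, t2 columns NULL.
- t1 row (part_id=9): matches 2 t2 row(s) → 2 output row(s).
- t1 row (part_id=3): no match → kept, t2 columns NULL.
- t1 row (part_id=8): matches 2 t2 row(s) → 2 output row(s).

NULL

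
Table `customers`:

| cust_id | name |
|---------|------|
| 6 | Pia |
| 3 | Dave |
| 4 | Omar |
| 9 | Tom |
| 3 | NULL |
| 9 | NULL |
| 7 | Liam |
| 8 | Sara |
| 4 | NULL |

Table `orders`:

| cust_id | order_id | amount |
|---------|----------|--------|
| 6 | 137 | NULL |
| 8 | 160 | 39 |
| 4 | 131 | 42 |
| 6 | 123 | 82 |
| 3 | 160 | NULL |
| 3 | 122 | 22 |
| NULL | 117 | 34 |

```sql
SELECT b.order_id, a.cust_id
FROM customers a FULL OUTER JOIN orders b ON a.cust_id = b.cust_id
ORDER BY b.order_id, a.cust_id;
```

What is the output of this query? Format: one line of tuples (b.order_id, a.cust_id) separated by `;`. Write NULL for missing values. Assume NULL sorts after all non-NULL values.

FULL OUTER JOIN keeps every row from both sides; unmatched rows get NULL for the other side's columns.
Matching on a.cust_id = b.cust_id. A NULL in a compared column never satisfies the condition.
- a row (cust_id=6): matches 2 b row(s) → 2 output row(s).
- a row (cust_id=3): matches 2 b row(s) → 2 output row(s).
- a row (cust_id=4): matches 1 b row(s) → 1 output row(s).
- a row (cust_id=9): no match → kept, b columns NULL.
- a row (cust_id=3): matches 2 b row(s) → 2 output row(s).
- a row (cust_id=9): no match → kept, b columns NULL.
- a row (cust_id=7): no match → kept, b columns NULL.
- a row (cust_id=8): matches 1 b row(s) → 1 output row(s).
- a row (cust_id=4): matches 1 b row(s) → 1 output row(s).
- plus 1 unmatched b row(s), each kept with NULL a columns.

(117, NULL); (122, 3); (122, 3); (123, 6); (131, 4); (131, 4); (137, 6); (160, 3); (160, 3); (160, 8); (NULL, 7); (NULL, 9); (NULL, 9)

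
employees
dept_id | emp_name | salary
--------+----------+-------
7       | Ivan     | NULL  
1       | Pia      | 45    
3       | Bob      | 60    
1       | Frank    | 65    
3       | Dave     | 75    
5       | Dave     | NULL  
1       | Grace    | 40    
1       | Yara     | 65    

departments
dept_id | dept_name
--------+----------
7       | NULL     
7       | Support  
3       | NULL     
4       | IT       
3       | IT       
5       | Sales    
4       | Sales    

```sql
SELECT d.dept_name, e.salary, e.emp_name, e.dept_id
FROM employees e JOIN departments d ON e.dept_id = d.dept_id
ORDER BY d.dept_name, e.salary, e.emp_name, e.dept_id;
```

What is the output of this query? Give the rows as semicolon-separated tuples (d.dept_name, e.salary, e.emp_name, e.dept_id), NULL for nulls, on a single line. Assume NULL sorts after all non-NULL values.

INNER JOIN keeps only pairs where the ON condition holds.
Matching on e.dept_id = d.dept_id.
- e[0] dept_id=7 → 2 match(es) in d → 2 row(s).
- e[1] dept_id=1 → no match; dropped.
- e[2] dept_id=3 → 2 match(es) in d → 2 row(s).
- e[3] dept_id=1 → no match; dropped.
- e[4] dept_id=3 → 2 match(es) in d → 2 row(s).
- e[5] dept_id=5 → 1 match(es) in d → 1 row(s).
- e[6] dept_id=1 → no match; dropped.
- e[7] dept_id=1 → no match; dropped.
After projecting and ordering:
d.dept_name | e.salary | e.emp_name | e.dept_id
IT | 60 | Bob | 3
IT | 75 | Dave | 3
Sales | NULL | Dave | 5
Support | NULL | Ivan | 7
NULL | 60 | Bob | 3
NULL | 75 | Dave | 3
NULL | NULL | Ivan | 7

(IT, 60, Bob, 3); (IT, 75, Dave, 3); (Sales, NULL, Dave, 5); (Support, NULL, Ivan, 7); (NULL, 60, Bob, 3); (NULL, 75, Dave, 3); (NULL, NULL, Ivan, 7)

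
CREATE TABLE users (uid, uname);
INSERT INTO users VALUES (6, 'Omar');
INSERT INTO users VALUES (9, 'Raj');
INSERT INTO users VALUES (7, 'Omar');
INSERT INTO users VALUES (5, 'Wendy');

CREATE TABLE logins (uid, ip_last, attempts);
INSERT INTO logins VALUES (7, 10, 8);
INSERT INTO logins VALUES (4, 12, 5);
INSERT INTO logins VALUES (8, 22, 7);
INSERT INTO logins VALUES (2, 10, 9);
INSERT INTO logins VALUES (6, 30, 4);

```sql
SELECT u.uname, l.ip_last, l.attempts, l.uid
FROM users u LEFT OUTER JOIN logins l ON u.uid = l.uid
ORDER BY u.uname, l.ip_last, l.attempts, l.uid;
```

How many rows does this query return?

4

LEFT JOIN keeps every row from `users`; unmatched rows get NULL for `logins`'s columns.
Matching on u.uid = l.uid.
- u row (uid=6): matches 1 l row(s) → 1 output row(s).
- u row (uid=9): no match → kept, l columns NULL.
- u row (uid=7): matches 1 l row(s) → 1 output row(s).
- u row (uid=5): no match → kept, l columns NULL.
Total: 2 matched + 2 padded = 4 rows.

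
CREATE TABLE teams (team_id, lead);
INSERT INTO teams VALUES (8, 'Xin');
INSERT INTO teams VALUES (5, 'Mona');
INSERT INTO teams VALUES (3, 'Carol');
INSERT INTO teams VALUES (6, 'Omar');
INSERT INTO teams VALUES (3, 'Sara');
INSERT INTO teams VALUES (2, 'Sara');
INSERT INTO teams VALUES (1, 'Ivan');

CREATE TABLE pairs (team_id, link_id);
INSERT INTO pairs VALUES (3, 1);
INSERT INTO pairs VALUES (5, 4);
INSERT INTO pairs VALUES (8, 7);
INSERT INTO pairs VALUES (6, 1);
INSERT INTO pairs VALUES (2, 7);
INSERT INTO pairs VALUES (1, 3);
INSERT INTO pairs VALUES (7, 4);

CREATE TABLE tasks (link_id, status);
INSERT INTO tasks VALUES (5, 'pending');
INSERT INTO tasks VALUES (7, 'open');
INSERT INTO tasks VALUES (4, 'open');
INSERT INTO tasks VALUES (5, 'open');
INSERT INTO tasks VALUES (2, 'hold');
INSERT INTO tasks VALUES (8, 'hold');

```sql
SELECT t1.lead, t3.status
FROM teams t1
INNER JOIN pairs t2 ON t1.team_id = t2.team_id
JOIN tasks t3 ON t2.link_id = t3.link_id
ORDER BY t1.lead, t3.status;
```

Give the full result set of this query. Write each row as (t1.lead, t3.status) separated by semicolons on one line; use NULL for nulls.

Joins associate left-to-right: teams INNER JOIN pairs on team_id gives 7 intermediate row(s).
Then INNER JOIN `tasks t3` on link_id: keep only rows whose t2.link_id appears in t3.

(Mona, open); (Sara, open); (Xin, open)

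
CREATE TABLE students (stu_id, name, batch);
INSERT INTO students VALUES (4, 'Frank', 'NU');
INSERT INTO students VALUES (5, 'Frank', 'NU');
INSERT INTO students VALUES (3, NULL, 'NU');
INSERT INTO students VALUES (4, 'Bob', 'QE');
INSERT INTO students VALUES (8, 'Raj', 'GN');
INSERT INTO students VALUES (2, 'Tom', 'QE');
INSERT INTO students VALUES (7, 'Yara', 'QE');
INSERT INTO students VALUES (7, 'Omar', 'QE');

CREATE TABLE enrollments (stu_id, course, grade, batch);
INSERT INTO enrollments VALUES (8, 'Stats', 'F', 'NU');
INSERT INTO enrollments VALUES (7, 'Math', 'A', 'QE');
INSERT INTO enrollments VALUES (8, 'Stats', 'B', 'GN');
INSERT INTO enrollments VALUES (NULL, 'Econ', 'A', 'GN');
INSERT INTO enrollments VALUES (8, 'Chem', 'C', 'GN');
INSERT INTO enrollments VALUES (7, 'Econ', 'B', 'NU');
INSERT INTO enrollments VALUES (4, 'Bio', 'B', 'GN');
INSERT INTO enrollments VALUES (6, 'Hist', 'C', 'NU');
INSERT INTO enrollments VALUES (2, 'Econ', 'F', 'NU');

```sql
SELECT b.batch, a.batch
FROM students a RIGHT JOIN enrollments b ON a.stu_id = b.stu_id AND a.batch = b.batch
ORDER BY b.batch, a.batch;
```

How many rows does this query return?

10

RIGHT JOIN keeps every row from `enrollments`; unmatched rows get NULL for `students`'s columns.
Matching on a.stu_id = b.stu_id AND a.batch = b.batch. A NULL in a compared column never satisfies the condition.
Matched pairs: 4; unmatched b rows kept: 6.
Total: 4 matched + 6 padded = 10 rows.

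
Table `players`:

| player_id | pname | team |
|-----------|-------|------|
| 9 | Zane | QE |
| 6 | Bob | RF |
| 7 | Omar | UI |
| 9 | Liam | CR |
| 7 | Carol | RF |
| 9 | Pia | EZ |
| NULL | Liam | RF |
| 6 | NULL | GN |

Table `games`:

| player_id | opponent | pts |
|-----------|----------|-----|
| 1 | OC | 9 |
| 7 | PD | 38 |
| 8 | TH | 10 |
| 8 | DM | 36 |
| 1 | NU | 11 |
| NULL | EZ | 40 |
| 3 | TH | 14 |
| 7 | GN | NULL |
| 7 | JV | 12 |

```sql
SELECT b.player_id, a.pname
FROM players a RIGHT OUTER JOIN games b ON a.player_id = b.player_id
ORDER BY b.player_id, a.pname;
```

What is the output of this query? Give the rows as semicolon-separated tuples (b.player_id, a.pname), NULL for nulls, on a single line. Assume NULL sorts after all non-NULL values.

RIGHT JOIN keeps every row from `games`; unmatched rows get NULL for `players`'s columns.
Matching on a.player_id = b.player_id. A NULL in a compared column never satisfies the condition.
- a[0] player_id=9 → no match.
- a[1] player_id=6 → no match.
- a[2] player_id=7 → 3 match(es) in b → 3 row(s).
- a[3] player_id=9 → no match.
- a[4] player_id=7 → 3 match(es) in b → 3 row(s).
- a[5] player_id=9 → no match.
- a[6] player_id=NULL → no match.
- a[7] player_id=6 → no match.
- plus 6 unmatched b row(s), each kept with NULL a columns.

(1, NULL); (1, NULL); (3, NULL); (7, Carol); (7, Carol); (7, Carol); (7, Omar); (7, Omar); (7, Omar); (8, NULL); (8, NULL); (NULL, NULL)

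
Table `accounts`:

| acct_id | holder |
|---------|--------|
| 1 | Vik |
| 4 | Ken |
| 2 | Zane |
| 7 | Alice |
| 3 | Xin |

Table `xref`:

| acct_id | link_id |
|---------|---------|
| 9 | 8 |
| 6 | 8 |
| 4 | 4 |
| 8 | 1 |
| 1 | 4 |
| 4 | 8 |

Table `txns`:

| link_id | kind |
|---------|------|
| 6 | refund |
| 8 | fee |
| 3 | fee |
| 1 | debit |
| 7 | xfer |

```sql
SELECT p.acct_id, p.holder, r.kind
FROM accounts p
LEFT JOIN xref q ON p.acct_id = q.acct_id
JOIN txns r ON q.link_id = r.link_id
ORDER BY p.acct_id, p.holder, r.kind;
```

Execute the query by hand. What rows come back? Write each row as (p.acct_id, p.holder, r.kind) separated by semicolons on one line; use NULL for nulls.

Evaluate left to right. First `accounts p LEFT JOIN xref q` on acct_id: 6 row(s).
Then INNER JOIN `txns r` on link_id: keep only rows whose q.link_id appears in r.

(4, Ken, fee)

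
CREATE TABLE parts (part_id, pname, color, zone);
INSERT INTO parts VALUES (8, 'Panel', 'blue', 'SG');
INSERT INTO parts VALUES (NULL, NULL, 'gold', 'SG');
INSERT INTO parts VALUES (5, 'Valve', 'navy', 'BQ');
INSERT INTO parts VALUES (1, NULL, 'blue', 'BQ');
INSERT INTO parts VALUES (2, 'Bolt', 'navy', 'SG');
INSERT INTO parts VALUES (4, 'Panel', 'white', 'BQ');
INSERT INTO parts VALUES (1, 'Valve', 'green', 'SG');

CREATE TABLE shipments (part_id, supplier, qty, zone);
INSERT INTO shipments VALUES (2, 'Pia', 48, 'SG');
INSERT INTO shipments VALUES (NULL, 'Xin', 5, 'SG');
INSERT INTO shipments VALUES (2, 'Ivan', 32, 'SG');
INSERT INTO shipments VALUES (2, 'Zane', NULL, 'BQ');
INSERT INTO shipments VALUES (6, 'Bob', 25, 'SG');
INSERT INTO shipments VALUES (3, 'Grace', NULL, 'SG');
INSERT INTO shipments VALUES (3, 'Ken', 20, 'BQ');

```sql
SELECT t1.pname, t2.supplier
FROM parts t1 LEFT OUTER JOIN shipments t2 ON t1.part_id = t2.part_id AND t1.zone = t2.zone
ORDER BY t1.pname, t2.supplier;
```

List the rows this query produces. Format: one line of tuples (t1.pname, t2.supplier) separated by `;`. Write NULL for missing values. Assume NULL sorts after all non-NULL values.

(Bolt, Ivan); (Bolt, Pia); (Panel, NULL); (Panel, NULL); (Valve, NULL); (Valve, NULL); (NULL, NULL); (NULL, NULL)

LEFT JOIN keeps every row from `parts`; unmatched rows get NULL for `shipments`'s columns.
Matching on t1.part_id = t2.part_id AND t1.zone = t2.zone. A NULL in a compared column never satisfies the condition.
- t1 (part_id=8, zone=SG) has no partner → padded with NULL.
- t1 (part_id=NULL, zone=SG) has no partner → padded with NULL.
- t1 (part_id=5, zone=BQ) has no partner → padded with NULL.
- t1 (part_id=1, zone=BQ) has no partner → padded with NULL.
- t1 (part_id=2, zone=SG) pairs with 2 row(s) of t2.
- t1 (part_id=4, zone=BQ) has no partner → padded with NULL.
- t1 (part_id=1, zone=SG) has no partner → padded with NULL.
After projecting and ordering:
t1.pname | t2.supplier
Bolt | Ivan
Bolt | Pia
Panel | NULL
Panel | NULL
Valve | NULL
Valve | NULL
NULL | NULL
NULL | NULL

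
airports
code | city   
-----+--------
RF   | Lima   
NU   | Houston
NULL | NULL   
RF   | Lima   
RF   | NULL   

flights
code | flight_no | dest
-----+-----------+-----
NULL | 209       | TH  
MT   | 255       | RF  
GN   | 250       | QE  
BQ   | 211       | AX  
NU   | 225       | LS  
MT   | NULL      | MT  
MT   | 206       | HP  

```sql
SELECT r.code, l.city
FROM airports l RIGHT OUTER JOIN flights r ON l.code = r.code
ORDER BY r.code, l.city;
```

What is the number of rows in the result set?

7

RIGHT JOIN keeps every row from `flights`; unmatched rows get NULL for `airports`'s columns.
Matching on l.code = r.code. A NULL in a compared column never satisfies the condition.
- l[0] code=RF → no match.
- l[1] code=NU → 1 match(es) in r → 1 row(s).
- l[2] code=NULL → no match.
- l[3] code=RF → no match.
- l[4] code=RF → no match.
- 6 r row(s) had no l match → kept, l columns NULL.
Total: 1 matched + 6 padded = 7 rows.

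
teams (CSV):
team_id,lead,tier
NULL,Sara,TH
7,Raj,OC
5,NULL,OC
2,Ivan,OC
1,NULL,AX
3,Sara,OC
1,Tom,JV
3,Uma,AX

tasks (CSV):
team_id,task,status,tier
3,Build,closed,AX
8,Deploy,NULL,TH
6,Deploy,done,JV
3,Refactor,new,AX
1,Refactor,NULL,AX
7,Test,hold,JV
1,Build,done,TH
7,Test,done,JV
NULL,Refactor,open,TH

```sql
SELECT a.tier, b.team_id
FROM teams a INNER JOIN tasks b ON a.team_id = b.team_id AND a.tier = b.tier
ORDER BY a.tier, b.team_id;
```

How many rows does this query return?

3

INNER JOIN keeps only pairs where the ON condition holds.
Matching on a.team_id = b.team_id AND a.tier = b.tier. A NULL in a compared column never satisfies the condition.
- team_id=NULL, tier=TH: no matching b row, dropped.
- team_id=7, tier=OC: no matching b row, dropped.
- team_id=5, tier=OC: no matching b row, dropped.
- team_id=2, tier=OC: no matching b row, dropped.
- team_id=1, tier=AX: 1 matching b row(s), so 1 row(s) emitted.
- team_id=3, tier=OC: no matching b row, dropped.
- team_id=1, tier=JV: no matching b row, dropped.
- team_id=3, tier=AX: 2 matching b row(s), so 2 row(s) emitted.
Total: 3 rows.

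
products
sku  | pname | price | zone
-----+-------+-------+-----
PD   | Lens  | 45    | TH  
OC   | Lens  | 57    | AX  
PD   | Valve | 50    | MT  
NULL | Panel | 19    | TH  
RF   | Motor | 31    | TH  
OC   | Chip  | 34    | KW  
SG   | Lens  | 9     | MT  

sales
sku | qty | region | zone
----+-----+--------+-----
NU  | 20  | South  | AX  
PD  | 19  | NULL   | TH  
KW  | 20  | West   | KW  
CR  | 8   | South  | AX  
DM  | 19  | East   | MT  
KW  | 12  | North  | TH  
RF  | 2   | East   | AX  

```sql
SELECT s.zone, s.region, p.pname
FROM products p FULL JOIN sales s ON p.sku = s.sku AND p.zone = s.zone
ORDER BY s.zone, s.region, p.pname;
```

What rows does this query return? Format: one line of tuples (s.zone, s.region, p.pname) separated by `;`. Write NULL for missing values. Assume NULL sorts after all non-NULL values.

(AX, East, NULL); (AX, South, NULL); (AX, South, NULL); (KW, West, NULL); (MT, East, NULL); (TH, North, NULL); (TH, NULL, Lens); (NULL, NULL, Chip); (NULL, NULL, Lens); (NULL, NULL, Lens); (NULL, NULL, Motor); (NULL, NULL, Panel); (NULL, NULL, Valve)

FULL OUTER JOIN keeps every row from both sides; unmatched rows get NULL for the other side's columns.
Matching on p.sku = s.sku AND p.zone = s.zone. A NULL in a compared column never satisfies the condition.
- sku=PD, zone=TH: 1 matching s row(s), so 1 row(s) emitted.
- sku=OC, zone=AX: no s row matches, row kept with s columns NULL.
- sku=PD, zone=MT: no s row matches, row kept with s columns NULL.
- sku=NULL, zone=TH: no s row matches, row kept with s columns NULL.
- sku=RF, zone=TH: no s row matches, row kept with s columns NULL.
- sku=OC, zone=KW: no s row matches, row kept with s columns NULL.
- sku=SG, zone=MT: no s row matches, row kept with s columns NULL.
- 6 row(s) from s found no p partner → padded with NULL.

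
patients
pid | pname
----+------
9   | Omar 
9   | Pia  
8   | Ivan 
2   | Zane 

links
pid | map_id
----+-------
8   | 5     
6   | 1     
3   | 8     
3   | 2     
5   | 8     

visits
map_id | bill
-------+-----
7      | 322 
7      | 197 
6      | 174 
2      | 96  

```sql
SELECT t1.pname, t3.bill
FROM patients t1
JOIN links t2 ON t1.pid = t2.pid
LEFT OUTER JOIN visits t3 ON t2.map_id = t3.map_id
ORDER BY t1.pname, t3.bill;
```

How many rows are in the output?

1

Evaluate left to right. First `patients t1 INNER JOIN links t2` on pid: 1 row(s).
Then LEFT JOIN `visits t3` on map_id: each of those 1 rows is kept; rows whose t2.map_id has no match in t3 get NULL for t3's columns.
Result: 1 row(s).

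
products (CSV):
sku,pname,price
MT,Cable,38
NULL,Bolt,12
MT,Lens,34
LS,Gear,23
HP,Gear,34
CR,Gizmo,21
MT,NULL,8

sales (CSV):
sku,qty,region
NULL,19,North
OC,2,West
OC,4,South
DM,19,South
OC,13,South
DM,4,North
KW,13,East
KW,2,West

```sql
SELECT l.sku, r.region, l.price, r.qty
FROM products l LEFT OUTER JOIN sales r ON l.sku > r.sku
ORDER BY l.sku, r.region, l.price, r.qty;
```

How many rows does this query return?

LEFT JOIN keeps every row from `products`; unmatched rows get NULL for `sales`'s columns.
Matching on l.sku > r.sku. A NULL in a compared column never satisfies the condition.
- l (sku=MT) pairs with 4 row(s) of r.
- l (sku=NULL) has no partner → padded with NULL.
- l (sku=MT) pairs with 4 row(s) of r.
- l (sku=LS) pairs with 4 row(s) of r.
- l (sku=HP) pairs with 2 row(s) of r.
- l (sku=CR) has no partner → padded with NULL.
- l (sku=MT) pairs with 4 row(s) of r.
Total: 18 matched + 2 padded = 20 rows.

20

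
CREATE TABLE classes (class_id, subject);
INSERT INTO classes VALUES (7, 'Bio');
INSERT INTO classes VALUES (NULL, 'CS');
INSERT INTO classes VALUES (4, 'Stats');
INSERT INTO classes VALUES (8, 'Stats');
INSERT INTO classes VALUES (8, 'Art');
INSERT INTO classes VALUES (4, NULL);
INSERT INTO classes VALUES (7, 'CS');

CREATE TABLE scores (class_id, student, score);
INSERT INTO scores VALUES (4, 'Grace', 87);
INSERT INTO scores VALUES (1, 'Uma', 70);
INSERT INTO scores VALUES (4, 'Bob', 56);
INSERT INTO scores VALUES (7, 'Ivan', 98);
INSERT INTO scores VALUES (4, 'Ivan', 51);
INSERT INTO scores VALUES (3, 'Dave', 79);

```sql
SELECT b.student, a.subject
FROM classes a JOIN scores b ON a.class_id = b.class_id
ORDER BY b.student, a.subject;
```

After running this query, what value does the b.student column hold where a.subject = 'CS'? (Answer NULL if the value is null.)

INNER JOIN keeps only pairs where the ON condition holds.
Matching on a.class_id = b.class_id. A NULL in a compared column never satisfies the condition.
Matched pairs: 8.

Ivan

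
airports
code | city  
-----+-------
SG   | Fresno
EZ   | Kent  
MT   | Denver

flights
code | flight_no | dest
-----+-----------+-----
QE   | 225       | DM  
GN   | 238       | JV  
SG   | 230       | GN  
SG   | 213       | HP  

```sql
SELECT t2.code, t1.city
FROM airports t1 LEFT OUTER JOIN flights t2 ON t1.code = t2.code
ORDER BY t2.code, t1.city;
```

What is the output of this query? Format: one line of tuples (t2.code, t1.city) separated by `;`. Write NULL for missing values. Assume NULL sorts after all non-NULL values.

LEFT JOIN keeps every row from `airports`; unmatched rows get NULL for `flights`'s columns.
Matching on t1.code = t2.code.
- t1[0] code=SG → 2 match(es) in t2 → 2 row(s).
- t1[1] code=EZ → no match; kept with NULLs on the t2 side.
- t1[2] code=MT → no match; kept with NULLs on the t2 side.
After projecting and ordering:
t2.code | t1.city
SG | Fresno
SG | Fresno
NULL | Denver
NULL | Kent

(SG, Fresno); (SG, Fresno); (NULL, Denver); (NULL, Kent)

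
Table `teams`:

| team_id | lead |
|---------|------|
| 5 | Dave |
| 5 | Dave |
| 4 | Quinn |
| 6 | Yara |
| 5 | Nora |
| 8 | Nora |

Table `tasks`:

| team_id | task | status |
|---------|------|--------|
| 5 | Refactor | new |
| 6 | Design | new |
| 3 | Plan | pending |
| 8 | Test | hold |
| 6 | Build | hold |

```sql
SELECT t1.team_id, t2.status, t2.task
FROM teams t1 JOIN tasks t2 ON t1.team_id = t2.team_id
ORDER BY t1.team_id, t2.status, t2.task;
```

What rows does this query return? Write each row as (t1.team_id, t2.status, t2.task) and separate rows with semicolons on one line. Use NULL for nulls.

(5, new, Refactor); (5, new, Refactor); (5, new, Refactor); (6, hold, Build); (6, new, Design); (8, hold, Test)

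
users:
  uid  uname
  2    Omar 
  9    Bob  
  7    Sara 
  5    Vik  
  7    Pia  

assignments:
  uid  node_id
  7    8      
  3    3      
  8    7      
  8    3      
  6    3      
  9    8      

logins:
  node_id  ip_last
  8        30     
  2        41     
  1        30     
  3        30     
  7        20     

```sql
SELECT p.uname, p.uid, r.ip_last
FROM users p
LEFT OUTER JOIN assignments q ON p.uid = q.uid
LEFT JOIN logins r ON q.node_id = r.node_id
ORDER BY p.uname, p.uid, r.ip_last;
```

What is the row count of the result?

5

Joins associate left-to-right: users LEFT JOIN assignments on uid gives 5 intermediate row(s).
Then LEFT JOIN `logins r` on node_id: each of those 5 rows is kept; rows whose q.node_id has no match in r get NULL for r's columns.
Result: 5 row(s).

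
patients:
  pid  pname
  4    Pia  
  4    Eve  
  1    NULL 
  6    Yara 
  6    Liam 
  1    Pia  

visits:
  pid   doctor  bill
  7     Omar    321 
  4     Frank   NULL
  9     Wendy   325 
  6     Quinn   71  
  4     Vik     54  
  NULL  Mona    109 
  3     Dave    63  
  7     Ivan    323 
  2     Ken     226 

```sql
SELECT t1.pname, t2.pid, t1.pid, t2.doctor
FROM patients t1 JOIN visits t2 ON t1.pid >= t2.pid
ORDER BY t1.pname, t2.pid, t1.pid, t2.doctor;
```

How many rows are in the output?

18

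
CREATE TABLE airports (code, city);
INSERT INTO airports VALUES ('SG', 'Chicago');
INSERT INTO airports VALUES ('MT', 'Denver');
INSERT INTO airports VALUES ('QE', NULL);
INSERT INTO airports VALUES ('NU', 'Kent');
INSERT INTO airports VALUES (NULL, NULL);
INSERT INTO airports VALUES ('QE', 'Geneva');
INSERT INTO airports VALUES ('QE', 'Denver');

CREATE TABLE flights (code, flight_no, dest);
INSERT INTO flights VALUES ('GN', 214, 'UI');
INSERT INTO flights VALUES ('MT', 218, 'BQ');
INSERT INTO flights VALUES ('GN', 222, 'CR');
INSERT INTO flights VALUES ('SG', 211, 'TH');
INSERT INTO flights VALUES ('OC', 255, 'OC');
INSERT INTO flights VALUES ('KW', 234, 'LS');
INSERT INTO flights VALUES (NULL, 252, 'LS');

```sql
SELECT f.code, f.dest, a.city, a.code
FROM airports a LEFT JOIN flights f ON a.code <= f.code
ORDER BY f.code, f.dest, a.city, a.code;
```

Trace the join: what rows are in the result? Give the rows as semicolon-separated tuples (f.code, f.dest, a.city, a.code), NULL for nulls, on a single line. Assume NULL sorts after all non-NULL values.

(MT, BQ, Denver, MT); (OC, OC, Denver, MT); (OC, OC, Kent, NU); (SG, TH, Chicago, SG); (SG, TH, Denver, MT); (SG, TH, Denver, QE); (SG, TH, Geneva, QE); (SG, TH, Kent, NU); (SG, TH, NULL, QE); (NULL, NULL, NULL, NULL)

LEFT JOIN keeps every row from `airports`; unmatched rows get NULL for `flights`'s columns.
Matching on a.code <= f.code. A NULL in a compared column never satisfies the condition.
- a[0] code=SG → 1 match(es) in f → 1 row(s).
- a[1] code=MT → 3 match(es) in f → 3 row(s).
- a[2] code=QE → 1 match(es) in f → 1 row(s).
- a[3] code=NU → 2 match(es) in f → 2 row(s).
- a[4] code=NULL → no match; kept with NULLs on the f side.
- a[5] code=QE → 1 match(es) in f → 1 row(s).
- a[6] code=QE → 1 match(es) in f → 1 row(s).
After projecting and ordering:
f.code | f.dest | a.city | a.code
MT | BQ | Denver | MT
OC | OC | Denver | MT
OC | OC | Kent | NU
SG | TH | Chicago | SG
SG | TH | Denver | MT
SG | TH | Denver | QE
SG | TH | Geneva | QE
SG | TH | Kent | NU
SG | TH | NULL | QE
NULL | NULL | NULL | NULL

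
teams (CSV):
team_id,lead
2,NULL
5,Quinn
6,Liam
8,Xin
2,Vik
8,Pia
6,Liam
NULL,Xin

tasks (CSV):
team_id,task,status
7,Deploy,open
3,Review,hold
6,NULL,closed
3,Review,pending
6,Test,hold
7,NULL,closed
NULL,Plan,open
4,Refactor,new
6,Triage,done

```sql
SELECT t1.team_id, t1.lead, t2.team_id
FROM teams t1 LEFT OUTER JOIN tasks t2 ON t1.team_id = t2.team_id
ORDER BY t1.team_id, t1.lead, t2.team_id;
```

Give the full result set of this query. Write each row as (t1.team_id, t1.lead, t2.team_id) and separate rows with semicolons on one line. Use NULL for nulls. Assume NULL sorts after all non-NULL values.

LEFT JOIN keeps every row from `teams`; unmatched rows get NULL for `tasks`'s columns.
Matching on t1.team_id = t2.team_id. A NULL in a compared column never satisfies the condition.
- t1 (team_id=2) has no partner → padded with NULL.
- t1 (team_id=5) has no partner → padded with NULL.
- t1 (team_id=6) pairs with 3 row(s) of t2.
- t1 (team_id=8) has no partner → padded with NULL.
- t1 (team_id=2) has no partner → padded with NULL.
- t1 (team_id=8) has no partner → padded with NULL.
- t1 (team_id=6) pairs with 3 row(s) of t2.
- t1 (team_id=NULL) has no partner → padded with NULL.

(2, Vik, NULL); (2, NULL, NULL); (5, Quinn, NULL); (6, Liam, 6); (6, Liam, 6); (6, Liam, 6); (6, Liam, 6); (6, Liam, 6); (6, Liam, 6); (8, Pia, NULL); (8, Xin, NULL); (NULL, Xin, NULL)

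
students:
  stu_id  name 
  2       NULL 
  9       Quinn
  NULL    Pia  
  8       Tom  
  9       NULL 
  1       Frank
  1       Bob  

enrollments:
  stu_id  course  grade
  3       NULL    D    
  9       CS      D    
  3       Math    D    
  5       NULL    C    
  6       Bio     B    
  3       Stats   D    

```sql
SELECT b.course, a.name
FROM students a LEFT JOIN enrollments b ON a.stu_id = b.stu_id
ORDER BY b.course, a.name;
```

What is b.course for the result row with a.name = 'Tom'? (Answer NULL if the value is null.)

NULL

LEFT JOIN keeps every row from `students`; unmatched rows get NULL for `enrollments`'s columns.
Matching on a.stu_id = b.stu_id. A NULL in a compared column never satisfies the condition.
Matched pairs: 2; unmatched a rows kept: 5.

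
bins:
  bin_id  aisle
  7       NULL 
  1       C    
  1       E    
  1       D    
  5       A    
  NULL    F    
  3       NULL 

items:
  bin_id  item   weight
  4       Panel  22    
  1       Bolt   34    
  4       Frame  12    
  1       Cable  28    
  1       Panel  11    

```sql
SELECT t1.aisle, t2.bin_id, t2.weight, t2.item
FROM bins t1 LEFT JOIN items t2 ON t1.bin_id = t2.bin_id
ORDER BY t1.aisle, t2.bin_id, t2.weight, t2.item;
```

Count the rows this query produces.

LEFT JOIN keeps every row from `bins`; unmatched rows get NULL for `items`'s columns.
Matching on t1.bin_id = t2.bin_id. A NULL in a compared column never satisfies the condition.
- t1 (bin_id=7) has no partner → padded with NULL.
- t1 (bin_id=1) pairs with 3 row(s) of t2.
- t1 (bin_id=1) pairs with 3 row(s) of t2.
- t1 (bin_id=1) pairs with 3 row(s) of t2.
- t1 (bin_id=5) has no partner → padded with NULL.
- t1 (bin_id=NULL) has no partner → padded with NULL.
- t1 (bin_id=3) has no partner → padded with NULL.
Total: 9 matched + 4 padded = 13 rows.

13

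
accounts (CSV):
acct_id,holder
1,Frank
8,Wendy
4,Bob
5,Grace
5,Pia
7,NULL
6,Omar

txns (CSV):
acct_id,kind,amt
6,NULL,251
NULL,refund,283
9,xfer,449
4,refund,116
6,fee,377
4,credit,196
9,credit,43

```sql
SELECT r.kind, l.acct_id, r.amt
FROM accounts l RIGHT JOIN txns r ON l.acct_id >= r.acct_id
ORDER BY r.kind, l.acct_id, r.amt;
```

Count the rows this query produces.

RIGHT JOIN keeps every row from `txns`; unmatched rows get NULL for `accounts`'s columns.
Matching on l.acct_id >= r.acct_id. A NULL in a compared column never satisfies the condition.
- l row (acct_id=1): no match.
- l row (acct_id=8): matches 4 r row(s) → 4 output row(s).
- l row (acct_id=4): matches 2 r row(s) → 2 output row(s).
- l row (acct_id=5): matches 2 r row(s) → 2 output row(s).
- l row (acct_id=5): matches 2 r row(s) → 2 output row(s).
- l row (acct_id=7): matches 4 r row(s) → 4 output row(s).
- l row (acct_id=6): matches 4 r row(s) → 4 output row(s).
- 3 row(s) from r found no l partner → padded with NULL.
Total: 18 matched + 3 padded = 21 rows.

21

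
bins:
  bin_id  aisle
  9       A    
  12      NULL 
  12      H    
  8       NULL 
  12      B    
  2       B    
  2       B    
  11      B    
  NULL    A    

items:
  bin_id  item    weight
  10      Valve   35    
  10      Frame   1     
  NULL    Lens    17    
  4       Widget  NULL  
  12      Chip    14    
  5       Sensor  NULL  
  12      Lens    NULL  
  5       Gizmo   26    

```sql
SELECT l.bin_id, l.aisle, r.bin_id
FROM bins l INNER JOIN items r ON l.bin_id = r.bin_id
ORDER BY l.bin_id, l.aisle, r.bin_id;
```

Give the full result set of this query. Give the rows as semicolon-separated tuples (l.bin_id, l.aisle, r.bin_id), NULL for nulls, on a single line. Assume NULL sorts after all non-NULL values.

(12, B, 12); (12, B, 12); (12, H, 12); (12, H, 12); (12, NULL, 12); (12, NULL, 12)

INNER JOIN keeps only pairs where the ON condition holds.
Matching on l.bin_id = r.bin_id. A NULL in a compared column never satisfies the condition.
Matched pairs: 6.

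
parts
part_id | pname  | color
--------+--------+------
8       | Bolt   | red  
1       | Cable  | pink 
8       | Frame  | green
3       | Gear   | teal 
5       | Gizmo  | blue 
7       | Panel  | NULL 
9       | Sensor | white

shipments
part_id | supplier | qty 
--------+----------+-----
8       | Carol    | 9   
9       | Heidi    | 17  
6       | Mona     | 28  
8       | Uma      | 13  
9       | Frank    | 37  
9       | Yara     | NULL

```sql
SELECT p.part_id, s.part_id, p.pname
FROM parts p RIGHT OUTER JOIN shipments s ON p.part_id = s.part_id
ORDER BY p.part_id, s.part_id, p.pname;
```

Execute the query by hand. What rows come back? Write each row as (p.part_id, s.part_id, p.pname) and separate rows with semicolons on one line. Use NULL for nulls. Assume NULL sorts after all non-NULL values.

(8, 8, Bolt); (8, 8, Bolt); (8, 8, Frame); (8, 8, Frame); (9, 9, Sensor); (9, 9, Sensor); (9, 9, Sensor); (NULL, 6, NULL)

RIGHT JOIN keeps every row from `shipments`; unmatched rows get NULL for `parts`'s columns.
Matching on p.part_id = s.part_id.
- part_id=8: 2 matching s row(s), so 2 row(s) emitted.
- part_id=1: no matching s row.
- part_id=8: 2 matching s row(s), so 2 row(s) emitted.
- part_id=3: no matching s row.
- part_id=5: no matching s row.
- part_id=7: no matching s row.
- part_id=9: 3 matching s row(s), so 3 row(s) emitted.
- 1 s row(s) had no p match → kept, p columns NULL.
After projecting and ordering:
p.part_id | s.part_id | p.pname
8 | 8 | Bolt
8 | 8 | Bolt
8 | 8 | Frame
8 | 8 | Frame
9 | 9 | Sensor
9 | 9 | Sensor
9 | 9 | Sensor
NULL | 6 | NULL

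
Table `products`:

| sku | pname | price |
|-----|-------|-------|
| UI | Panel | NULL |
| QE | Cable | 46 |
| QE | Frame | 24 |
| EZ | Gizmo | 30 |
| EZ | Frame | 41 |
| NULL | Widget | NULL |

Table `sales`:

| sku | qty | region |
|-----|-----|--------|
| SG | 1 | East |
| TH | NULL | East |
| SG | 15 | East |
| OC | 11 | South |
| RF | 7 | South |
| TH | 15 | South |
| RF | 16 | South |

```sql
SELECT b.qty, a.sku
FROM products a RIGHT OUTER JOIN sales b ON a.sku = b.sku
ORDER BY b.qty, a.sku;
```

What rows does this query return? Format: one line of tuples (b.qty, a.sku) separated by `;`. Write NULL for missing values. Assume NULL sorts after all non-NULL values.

RIGHT JOIN keeps every row from `sales`; unmatched rows get NULL for `products`'s columns.
Matching on a.sku = b.sku. A NULL in a compared column never satisfies the condition.
Matched pairs: 0; unmatched b rows kept: 7.

(1, NULL); (7, NULL); (11, NULL); (15, NULL); (15, NULL); (16, NULL); (NULL, NULL)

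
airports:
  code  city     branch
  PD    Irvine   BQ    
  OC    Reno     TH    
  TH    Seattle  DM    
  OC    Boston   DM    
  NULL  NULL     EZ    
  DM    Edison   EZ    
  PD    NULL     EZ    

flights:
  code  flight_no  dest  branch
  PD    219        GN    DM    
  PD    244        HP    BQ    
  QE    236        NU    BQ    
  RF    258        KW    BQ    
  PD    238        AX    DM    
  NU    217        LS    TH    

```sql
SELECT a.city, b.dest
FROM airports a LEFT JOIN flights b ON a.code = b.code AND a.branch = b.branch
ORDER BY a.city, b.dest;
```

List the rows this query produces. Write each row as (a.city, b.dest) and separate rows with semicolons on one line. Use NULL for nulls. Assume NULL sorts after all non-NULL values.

(Boston, NULL); (Edison, NULL); (Irvine, HP); (Reno, NULL); (Seattle, NULL); (NULL, NULL); (NULL, NULL)

LEFT JOIN keeps every row from `airports`; unmatched rows get NULL for `flights`'s columns.
Matching on a.code = b.code AND a.branch = b.branch. A NULL in a compared column never satisfies the condition.
- a (code=PD, branch=BQ) pairs with 1 row(s) of b.
- a (code=OC, branch=TH) has no partner → padded with NULL.
- a (code=TH, branch=DM) has no partner → padded with NULL.
- a (code=OC, branch=DM) has no partner → padded with NULL.
- a (code=NULL, branch=EZ) has no partner → padded with NULL.
- a (code=DM, branch=EZ) has no partner → padded with NULL.
- a (code=PD, branch=EZ) has no partner → padded with NULL.
After projecting and ordering:
a.city | b.dest
Boston | NULL
Edison | NULL
Irvine | HP
Reno | NULL
Seattle | NULL
NULL | NULL
NULL | NULL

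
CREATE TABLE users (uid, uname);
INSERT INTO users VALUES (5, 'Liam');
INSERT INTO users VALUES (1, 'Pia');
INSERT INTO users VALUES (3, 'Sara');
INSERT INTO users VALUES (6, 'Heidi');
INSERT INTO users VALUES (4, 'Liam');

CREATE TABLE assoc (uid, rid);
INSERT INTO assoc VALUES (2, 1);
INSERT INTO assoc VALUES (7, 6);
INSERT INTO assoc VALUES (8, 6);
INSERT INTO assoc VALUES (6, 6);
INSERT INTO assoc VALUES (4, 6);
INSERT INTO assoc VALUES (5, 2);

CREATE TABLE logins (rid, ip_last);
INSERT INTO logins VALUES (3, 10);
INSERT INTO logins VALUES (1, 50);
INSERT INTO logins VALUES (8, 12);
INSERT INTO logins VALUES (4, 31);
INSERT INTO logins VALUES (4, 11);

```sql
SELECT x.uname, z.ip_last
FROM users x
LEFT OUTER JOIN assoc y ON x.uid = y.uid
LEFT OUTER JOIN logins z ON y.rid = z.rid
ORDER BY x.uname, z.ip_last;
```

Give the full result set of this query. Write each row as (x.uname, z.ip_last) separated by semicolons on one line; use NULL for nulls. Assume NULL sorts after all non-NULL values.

Evaluate left to right. First `users x LEFT JOIN assoc y` on uid: 5 row(s).
Then LEFT JOIN `logins z` on rid: each of those 5 rows is kept; rows whose y.rid has no match in z get NULL for z's columns.

(Heidi, NULL); (Liam, NULL); (Liam, NULL); (Pia, NULL); (Sara, NULL)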